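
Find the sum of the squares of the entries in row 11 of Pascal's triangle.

Σ C(11,r)² is the coefficient of x^11 in (1+x)^11(1+x)^11 = (1+x)^22, i.e. C(22,11) = 705432.

705432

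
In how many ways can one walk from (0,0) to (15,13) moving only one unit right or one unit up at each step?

37442160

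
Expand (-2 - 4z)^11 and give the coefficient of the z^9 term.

The general term is C(11,j)·(-2)^j·(-4z)^(11-j); the z^9 term has j = 2.
C(11,2) = 55.
Coefficient = C(11,2) · (-2)^2 · (-4)^9 = 55 · 4 · (-262144) = -57671680.

-57671680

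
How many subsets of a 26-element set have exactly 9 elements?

Choose the 9 positions: C(26,9) = 3124550.

3124550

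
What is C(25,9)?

2042975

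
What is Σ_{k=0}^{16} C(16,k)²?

Σ C(16,k)² is the coefficient of x^16 in (1+x)^16(1+x)^16 = (1+x)^32, i.e. C(32,16) = 601080390.

601080390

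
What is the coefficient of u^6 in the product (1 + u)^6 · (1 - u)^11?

100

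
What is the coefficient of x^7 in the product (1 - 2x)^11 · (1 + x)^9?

Coefficient of x^7 = Σ_{j} C(11,j)·(-2)^j·C(9,7-j)·1^(7-j) for j from 0 to 7.
= 36 + (-1848) + 27720 + (-166320) + 443520 + (-532224) + 266112 + (-42240) = -5244.

-5244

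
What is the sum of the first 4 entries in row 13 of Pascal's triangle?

1 + 13 + 78 + 286 = 378.

378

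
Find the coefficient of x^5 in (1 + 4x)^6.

The general term is C(6,j)·(1)^j·(4x)^(6-j); the x^5 term has j = 1.
C(6,1) = 6.
Coefficient = C(6,1) · 4^5 = 6 · 1024 = 6144.

6144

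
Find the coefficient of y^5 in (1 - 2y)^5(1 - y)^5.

Coefficient of y^5 = Σ_{j} C(5,j)·(-2)^j·C(5,5-j)·(-1)^(5-j) for j from 0 to 5.
= (-1) + (-50) + (-400) + (-800) + (-400) + (-32) = -1683.

-1683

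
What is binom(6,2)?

15

C(6,2) = (6·5) / 2! = 30 / 2 = 15.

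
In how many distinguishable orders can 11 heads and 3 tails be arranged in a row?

364

Choose positions for the heads: C(14,11) = 364.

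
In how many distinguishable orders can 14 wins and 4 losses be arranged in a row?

3060

Choose positions for the wins: C(18,14) = 3060.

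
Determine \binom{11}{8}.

165

C(11,8) = C(11,3) by symmetry.
C(11,3) = (11·10·9) / 3! = 990 / 6 = 165.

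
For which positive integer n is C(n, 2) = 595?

n(n−1)/2 = 595 ⇒ n(n−1) = 1190. Since 35·34 = 1190, n = 35.

35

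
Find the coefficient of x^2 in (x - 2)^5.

The general term is C(5,j)·(x)^j·(-2)^(5-j); the x^2 term has j = 2.
C(5,2) = 10.
Coefficient = C(5,2) · (-2)^3 = 10 · (-8) = -80.

-80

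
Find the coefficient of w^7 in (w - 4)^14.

-56229888

The general term is C(14,j)·(w)^j·(-4)^(14-j); the w^7 term has j = 7.
C(14,7) = 3432.
Coefficient = C(14,7) · (-4)^7 = 3432 · (-16384) = -56229888.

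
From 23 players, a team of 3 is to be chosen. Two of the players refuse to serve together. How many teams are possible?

1750

All 3-subsets: C(23,3) = 1771. Those containing both fixed elements: C(21,1) = 21.
1771 − 21 = 1750.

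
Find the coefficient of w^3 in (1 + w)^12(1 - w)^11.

-11

Coefficient of w^3 = Σ_{j} C(12,j)·1^j·C(11,3-j)·(-1)^(3-j) for j from 0 to 3.
= (-165) + 660 + (-726) + 220 = -11.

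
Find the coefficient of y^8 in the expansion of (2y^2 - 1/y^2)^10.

General term: C(10,j)·(2y^2)^j·(-1/y^2)^(10-j), with y-exponent 2j − 2(10−j) = 4j − 20.
Set 4j − 20 = 8: j = 7.
C(10,7) = 120; 2^7 = 128; (-1)^3 = -1.
Coefficient = 120 · 128 · (-1) = -15360.

-15360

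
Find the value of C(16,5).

4368

C(16,5) = (16·15·14·13·12) / 5! = 524160 / 120 = 4368.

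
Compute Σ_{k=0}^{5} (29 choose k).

1 + 29 + 406 + 3654 + 23751 + 118755 = 146596.

146596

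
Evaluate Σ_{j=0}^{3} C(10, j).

176

1 + 10 + 45 + 120 = 176.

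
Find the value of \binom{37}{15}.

C(37,15) = (37·36·35·34·33·32·31·30·29·28·27·26·25·24·23) / 15! = 12245324002983751680000 / 1307674368000 = 9364199760.

9364199760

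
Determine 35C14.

2319959400

C(35,14) = (35·34·33·32·31·30·29·28·27·26·25·24·23·22) / 14! = 202250096145377280000 / 87178291200 = 2319959400.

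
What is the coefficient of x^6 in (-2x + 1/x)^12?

General term: C(12,j)·(-2x)^j·(1/x)^(12-j), with x-exponent 1j − 1(12−j) = 2j − 12.
Set 2j − 12 = 6: j = 9.
C(12,9) = 220; (-2)^9 = -512; 1^3 = 1.
Coefficient = 220 · (-512) · 1 = -112640.

-112640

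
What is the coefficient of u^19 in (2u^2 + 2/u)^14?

5963776

General term: C(14,j)·(2u^2)^j·(2/u)^(14-j), with u-exponent 2j − 1(14−j) = 3j − 14.
Set 3j − 14 = 19: j = 11.
C(14,11) = 364; 2^11 = 2048; 2^3 = 8.
Coefficient = 364 · 2048 · 8 = 5963776.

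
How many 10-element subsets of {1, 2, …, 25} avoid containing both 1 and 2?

All 10-subsets: C(25,10) = 3268760. Those containing both fixed elements: C(23,8) = 490314.
3268760 − 490314 = 2778446.

2778446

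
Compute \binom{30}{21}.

14307150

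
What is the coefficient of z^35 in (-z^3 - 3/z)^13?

-39

General term: C(13,j)·(-z^3)^j·(-3/z)^(13-j), with z-exponent 3j − 1(13−j) = 4j − 13.
Set 4j − 13 = 35: j = 12.
C(13,12) = 13; (-1)^12 = 1; (-3)^1 = -3.
Coefficient = 13 · 1 · (-3) = -39.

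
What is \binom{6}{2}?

15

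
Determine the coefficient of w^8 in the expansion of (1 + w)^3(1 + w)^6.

(1 + w)^3(1 + w)^6 = (1 + w)^9, so the coefficient of w^8 is C(9,8)·1^8 = 9·1 = 9.

9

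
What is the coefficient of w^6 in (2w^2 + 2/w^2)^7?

General term: C(7,j)·(2w^2)^j·(2/w^2)^(7-j), with w-exponent 2j − 2(7−j) = 4j − 14.
Set 4j − 14 = 6: j = 5.
C(7,5) = 21; 2^5 = 32; 2^2 = 4.
Coefficient = 21 · 32 · 4 = 2688.

2688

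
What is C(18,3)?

816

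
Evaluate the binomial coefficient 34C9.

52451256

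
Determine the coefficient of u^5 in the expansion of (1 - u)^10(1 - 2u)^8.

Coefficient of u^5 = Σ_{j} C(10,j)·(-1)^j·C(8,5-j)·(-2)^(5-j) for j from 0 to 5.
= (-1792) + (-11200) + (-20160) + (-13440) + (-3360) + (-252) = -50204.

-50204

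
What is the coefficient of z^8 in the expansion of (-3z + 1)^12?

The general term is C(12,j)·(-3z)^j·(1)^(12-j); the z^8 term has j = 8.
C(12,8) = 495.
Coefficient = C(12,8) · (-3)^8 = 495 · 6561 = 3247695.

3247695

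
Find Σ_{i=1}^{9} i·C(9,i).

Differentiating (1+x)^9 and setting x=1: Σ i·C(9,i) = 9·2^8 = 2304.

2304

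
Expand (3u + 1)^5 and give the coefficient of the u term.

15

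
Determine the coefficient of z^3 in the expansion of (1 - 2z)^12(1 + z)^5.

-670

Coefficient of z^3 = Σ_{j} C(12,j)·(-2)^j·C(5,3-j)·1^(3-j) for j from 0 to 3.
= 10 + (-240) + 1320 + (-1760) = -670.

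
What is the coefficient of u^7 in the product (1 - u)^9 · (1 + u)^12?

-216

Coefficient of u^7 = Σ_{j} C(9,j)·(-1)^j·C(12,7-j)·1^(7-j) for j from 0 to 7.
= 792 + (-8316) + 28512 + (-41580) + 27720 + (-8316) + 1008 + (-36) = -216.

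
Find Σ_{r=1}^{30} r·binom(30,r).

16106127360

Since r·C(30,r) = 30·C(29,r−1), the sum is 30·2^29 = 30·536870912 = 16106127360.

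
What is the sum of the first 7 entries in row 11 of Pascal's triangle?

1 + 11 + 55 + 165 + 330 + 462 + 462 = 1486.

1486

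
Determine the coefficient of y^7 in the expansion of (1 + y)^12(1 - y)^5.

Coefficient of y^7 = Σ_{j} C(12,j)·1^j·C(5,7-j)·(-1)^(7-j) for j from 2 to 7.
= (-66) + 1100 + (-4950) + 7920 + (-4620) + 792 = 176.

176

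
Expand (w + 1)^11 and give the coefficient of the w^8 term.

The general term is C(11,j)·(w)^j·(1)^(11-j); the w^8 term has j = 8.
C(11,8) = 165.
Coefficient = C(11,8) = 165.

165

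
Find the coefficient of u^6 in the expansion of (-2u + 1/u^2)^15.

1863680

General term: C(15,j)·(-2u)^j·(1/u^2)^(15-j), with u-exponent 1j − 2(15−j) = 3j − 30.
Set 3j − 30 = 6: j = 12.
C(15,12) = 455; (-2)^12 = 4096; 1^3 = 1.
Coefficient = 455 · 4096 · 1 = 1863680.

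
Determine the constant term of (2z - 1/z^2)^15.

General term: C(15,j)·(2z)^j·(-1/z^2)^(15-j), with z-exponent 1j − 2(15−j) = 3j − 30.
Set 3j − 30 = 0: j = 10.
C(15,10) = 3003; 2^10 = 1024; (-1)^5 = -1.
Coefficient = 3003 · 1024 · (-1) = -3075072.

-3075072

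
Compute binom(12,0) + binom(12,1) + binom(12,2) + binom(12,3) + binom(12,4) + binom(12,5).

1586

1 + 12 + 66 + 220 + 495 + 792 = 1586.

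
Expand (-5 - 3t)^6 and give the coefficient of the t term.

56250

The general term is C(6,j)·(-5)^j·(-3t)^(6-j); the t^1 term has j = 5.
C(6,5) = 6.
Coefficient = C(6,5) · (-5)^5 · (-3)^1 = 6 · (-3125) · (-3) = 56250.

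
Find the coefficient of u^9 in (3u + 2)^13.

The general term is C(13,j)·(3u)^j·(2)^(13-j); the u^9 term has j = 9.
C(13,9) = 715.
Coefficient = C(13,9) · 3^9 · 2^4 = 715 · 19683 · 16 = 225173520.

225173520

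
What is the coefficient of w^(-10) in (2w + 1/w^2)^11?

5280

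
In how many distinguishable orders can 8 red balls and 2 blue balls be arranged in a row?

45

Choose positions for the red balls: C(10,8) = 45.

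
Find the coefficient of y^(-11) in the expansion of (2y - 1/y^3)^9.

-2016

General term: C(9,j)·(2y)^j·(-1/y^3)^(9-j), with y-exponent 1j − 3(9−j) = 4j − 27.
Set 4j − 27 = -11: j = 4.
C(9,4) = 126; 2^4 = 16; (-1)^5 = -1.
Coefficient = 126 · 16 · (-1) = -2016.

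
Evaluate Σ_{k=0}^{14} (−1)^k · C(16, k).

The partial alternating sum Σ_{k=0}^{14} (−1)^k C(16,k) = (−1)^14 C(15,14) = 15.

15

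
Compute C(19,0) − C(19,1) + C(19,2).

The partial alternating sum Σ_{k=0}^{2} (−1)^k C(19,k) = (−1)^2 C(18,2) = 153.

153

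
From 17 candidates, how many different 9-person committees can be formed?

24310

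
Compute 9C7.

C(9,7) = C(9,2) by symmetry.
C(9,2) = (9·8) / 2! = 72 / 2 = 36.

36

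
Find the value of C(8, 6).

28

C(8,6) = C(8,2) by symmetry.
C(8,2) = (8·7) / 2! = 56 / 2 = 28.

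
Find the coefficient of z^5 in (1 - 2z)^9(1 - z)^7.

-37947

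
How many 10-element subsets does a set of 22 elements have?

C(22,10) = (22·21·20·19·18·17·16·15·14·13) / 10! = 2346549004800 / 3628800 = 646646.

646646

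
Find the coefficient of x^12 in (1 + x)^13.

The general term is C(13,j)·(1)^j·(x)^(13-j); the x^12 term has j = 1.
C(13,1) = 13.
Coefficient = C(13,1) = 13.

13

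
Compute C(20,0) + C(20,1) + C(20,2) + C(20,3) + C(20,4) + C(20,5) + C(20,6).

60460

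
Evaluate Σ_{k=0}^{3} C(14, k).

1 + 14 + 91 + 364 = 470.

470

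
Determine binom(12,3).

220

C(12,3) = (12·11·10) / 3! = 1320 / 6 = 220.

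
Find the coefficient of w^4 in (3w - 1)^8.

The general term is C(8,j)·(3w)^j·(-1)^(8-j); the w^4 term has j = 4.
C(8,4) = 70.
Coefficient = C(8,4) · 3^4 = 70 · 81 = 5670.

5670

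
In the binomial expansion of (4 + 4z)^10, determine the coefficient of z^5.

The general term is C(10,j)·(4)^j·(4z)^(10-j); the z^5 term has j = 5.
C(10,5) = 252.
Coefficient = C(10,5) · 4^5 · 4^5 = 252 · 1024 · 1024 = 264241152.

264241152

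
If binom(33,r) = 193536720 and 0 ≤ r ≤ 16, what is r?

C(33,r) increases on 0 ≤ r ≤ 16. C(33,10) = 92561040 and C(33,11) = 193536720, so r = 11.

11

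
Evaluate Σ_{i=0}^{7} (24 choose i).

536155

1 + 24 + 276 + 2024 + 10626 + 42504 + 134596 + 346104 = 536155.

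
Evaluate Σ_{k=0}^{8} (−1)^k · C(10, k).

The partial alternating sum Σ_{k=0}^{8} (−1)^k C(10,k) = (−1)^8 C(9,8) = 9.

9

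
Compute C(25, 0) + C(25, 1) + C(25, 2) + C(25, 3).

1 + 25 + 300 + 2300 = 2626.

2626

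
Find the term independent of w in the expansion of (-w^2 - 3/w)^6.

General term: C(6,j)·(-w^2)^j·(-3/w)^(6-j), with w-exponent 2j − 1(6−j) = 3j − 6.
Set 3j − 6 = 0: j = 2.
C(6,2) = 15; (-1)^2 = 1; (-3)^4 = 81.
Coefficient = 15 · 1 · 81 = 1215.

1215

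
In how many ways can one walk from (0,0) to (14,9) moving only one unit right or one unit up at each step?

817190

Each path is a sequence of 23 steps with 14 rights: C(23,14) = 817190.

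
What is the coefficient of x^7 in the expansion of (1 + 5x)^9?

The general term is C(9,j)·(1)^j·(5x)^(9-j); the x^7 term has j = 2.
C(9,2) = 36.
Coefficient = C(9,2) · 5^7 = 36 · 78125 = 2812500.

2812500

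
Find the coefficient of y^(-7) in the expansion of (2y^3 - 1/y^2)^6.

-12

General term: C(6,j)·(2y^3)^j·(-1/y^2)^(6-j), with y-exponent 3j − 2(6−j) = 5j − 12.
Set 5j − 12 = -7: j = 1.
C(6,1) = 6; 2^1 = 2; (-1)^5 = -1.
Coefficient = 6 · 2 · (-1) = -12.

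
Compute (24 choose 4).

C(24,4) = (24·23·22·21) / 4! = 255024 / 24 = 10626.

10626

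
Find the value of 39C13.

C(39,13) = (39·38·37·36·35·34·33·32·31·30·29·28·27) / 13! = 50578512186237235200 / 6227020800 = 8122425444.

8122425444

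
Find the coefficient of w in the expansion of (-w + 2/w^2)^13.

General term: C(13,j)·(-w)^j·(2/w^2)^(13-j), with w-exponent 1j − 2(13−j) = 3j − 26.
Set 3j − 26 = 1: j = 9.
C(13,9) = 715; (-1)^9 = -1; 2^4 = 16.
Coefficient = 715 · (-1) · 16 = -11440.

-11440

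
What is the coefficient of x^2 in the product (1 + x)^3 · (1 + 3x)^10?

498

Coefficient of x^2 = Σ_{j} C(3,j)·1^j·C(10,2-j)·3^(2-j) for j from 0 to 2.
= 405 + 90 + 3 = 498.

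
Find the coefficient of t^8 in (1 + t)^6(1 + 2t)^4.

456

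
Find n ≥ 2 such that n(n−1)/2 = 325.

26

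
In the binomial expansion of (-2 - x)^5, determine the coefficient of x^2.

-80

The general term is C(5,j)·(-2)^j·(-x)^(5-j); the x^2 term has j = 3.
C(5,3) = 10.
Coefficient = C(5,3) · (-2)^3 = 10 · (-8) = -80.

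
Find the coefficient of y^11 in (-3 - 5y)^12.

The general term is C(12,j)·(-3)^j·(-5y)^(12-j); the y^11 term has j = 1.
C(12,1) = 12.
Coefficient = C(12,1) · (-3)^1 · (-5)^11 = 12 · (-3) · (-48828125) = 1757812500.

1757812500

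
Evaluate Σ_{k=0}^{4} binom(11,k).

562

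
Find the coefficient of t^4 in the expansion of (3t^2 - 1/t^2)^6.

1215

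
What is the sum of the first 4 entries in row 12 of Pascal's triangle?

299

1 + 12 + 66 + 220 = 299.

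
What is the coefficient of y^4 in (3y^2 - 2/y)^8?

90720

General term: C(8,j)·(3y^2)^j·(-2/y)^(8-j), with y-exponent 2j − 1(8−j) = 3j − 8.
Set 3j − 8 = 4: j = 4.
C(8,4) = 70; 3^4 = 81; (-2)^4 = 16.
Coefficient = 70 · 81 · 16 = 90720.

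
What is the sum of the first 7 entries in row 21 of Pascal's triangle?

1 + 21 + 210 + 1330 + 5985 + 20349 + 54264 = 82160.

82160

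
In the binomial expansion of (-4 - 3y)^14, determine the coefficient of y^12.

773778096

The general term is C(14,j)·(-4)^j·(-3y)^(14-j); the y^12 term has j = 2.
C(14,2) = 91.
Coefficient = C(14,2) · (-4)^2 · (-3)^12 = 91 · 16 · 531441 = 773778096.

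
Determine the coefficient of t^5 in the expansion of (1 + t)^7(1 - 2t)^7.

-161

Coefficient of t^5 = Σ_{j} C(7,j)·1^j·C(7,5-j)·(-2)^(5-j) for j from 0 to 5.
= (-672) + 3920 + (-5880) + 2940 + (-490) + 21 = -161.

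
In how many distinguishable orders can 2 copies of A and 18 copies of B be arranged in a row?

190

Choose positions for the A's: C(20,2) = 190.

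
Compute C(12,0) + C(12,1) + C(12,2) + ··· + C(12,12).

Setting x = 1 in (1+x)^12 gives Σ C(12,j) = 2^12 = 4096.

4096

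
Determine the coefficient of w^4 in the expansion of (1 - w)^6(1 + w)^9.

Coefficient of w^4 = Σ_{j} C(6,j)·(-1)^j·C(9,4-j)·1^(4-j) for j from 0 to 4.
= 126 + (-504) + 540 + (-180) + 15 = -3.

-3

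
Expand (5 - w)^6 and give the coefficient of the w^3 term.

The general term is C(6,j)·(5)^j·(-w)^(6-j); the w^3 term has j = 3.
C(6,3) = 20.
Coefficient = C(6,3) · 5^3 · (-1)^3 = 20 · 125 · (-1) = -2500.

-2500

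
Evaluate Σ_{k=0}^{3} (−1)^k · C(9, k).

-56

The partial alternating sum Σ_{k=0}^{3} (−1)^k C(9,k) = (−1)^3 C(8,3) = -56.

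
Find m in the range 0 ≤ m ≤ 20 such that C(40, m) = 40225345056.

C(40,m) increases on 0 ≤ m ≤ 20. C(40,14) = 23206929840 and C(40,15) = 40225345056, so m = 15.

15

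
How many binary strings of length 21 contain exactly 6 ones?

Choose the 6 positions: C(21,6) = 54264.

54264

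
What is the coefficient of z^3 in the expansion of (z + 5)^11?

64453125

The general term is C(11,j)·(z)^j·(5)^(11-j); the z^3 term has j = 3.
C(11,3) = 165.
Coefficient = C(11,3) · 5^8 = 165 · 390625 = 64453125.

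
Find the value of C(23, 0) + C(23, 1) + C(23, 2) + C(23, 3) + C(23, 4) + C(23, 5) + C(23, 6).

1 + 23 + 253 + 1771 + 8855 + 33649 + 100947 = 145499.

145499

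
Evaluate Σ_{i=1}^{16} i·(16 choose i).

Since i·C(16,i) = 16·C(15,i−1), the sum is 16·2^15 = 16·32768 = 524288.

524288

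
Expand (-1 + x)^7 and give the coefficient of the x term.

7

The general term is C(7,j)·(-1)^j·(x)^(7-j); the x^1 term has j = 6.
C(7,6) = 7.
Coefficient = C(7,6) = 7.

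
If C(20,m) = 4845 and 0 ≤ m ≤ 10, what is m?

C(20,m) increases on 0 ≤ m ≤ 10. C(20,3) = 1140 and C(20,4) = 4845, so m = 4.

4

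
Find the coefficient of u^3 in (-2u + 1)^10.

The general term is C(10,j)·(-2u)^j·(1)^(10-j); the u^3 term has j = 3.
C(10,3) = 120.
Coefficient = C(10,3) · (-2)^3 = 120 · (-8) = -960.

-960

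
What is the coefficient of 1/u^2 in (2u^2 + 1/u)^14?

General term: C(14,j)·(2u^2)^j·(1/u)^(14-j), with u-exponent 2j − 1(14−j) = 3j − 14.
Set 3j − 14 = -2: j = 4.
C(14,4) = 1001; 2^4 = 16; 1^10 = 1.
Coefficient = 1001 · 16 · 1 = 16016.

16016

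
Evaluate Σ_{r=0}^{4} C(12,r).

794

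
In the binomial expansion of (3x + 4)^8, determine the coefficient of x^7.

The general term is C(8,j)·(3x)^j·(4)^(8-j); the x^7 term has j = 7.
C(8,7) = 8.
Coefficient = C(8,7) · 3^7 · 4^1 = 8 · 2187 · 4 = 69984.

69984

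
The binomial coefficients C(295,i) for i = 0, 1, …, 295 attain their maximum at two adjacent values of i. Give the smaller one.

For odd n = 295, C(295,i) peaks at i = (n−1)/2 and (n+1)/2; the smaller is 147.

147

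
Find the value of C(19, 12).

50388

C(19,12) = C(19,7) by symmetry.
C(19,7) = (19·18·17·16·15·14·13) / 7! = 253955520 / 5040 = 50388.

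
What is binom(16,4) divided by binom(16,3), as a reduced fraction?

C(n,k+1)/C(n,k) = (n−k)/(k+1) = (16−3)/(3+1) = 13/4.

13/4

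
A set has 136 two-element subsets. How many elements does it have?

n(n−1)/2 = 136 ⇒ n(n−1) = 272. Since 17·16 = 272, n = 17.

17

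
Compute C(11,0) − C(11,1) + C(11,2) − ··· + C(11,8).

The partial alternating sum Σ_{k=0}^{8} (−1)^k C(11,k) = (−1)^8 C(10,8) = 45.

45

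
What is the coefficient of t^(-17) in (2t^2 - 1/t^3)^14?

General term: C(14,j)·(2t^2)^j·(-1/t^3)^(14-j), with t-exponent 2j − 3(14−j) = 5j − 42.
Set 5j − 42 = -17: j = 5.
C(14,5) = 2002; 2^5 = 32; (-1)^9 = -1.
Coefficient = 2002 · 32 · (-1) = -64064.

-64064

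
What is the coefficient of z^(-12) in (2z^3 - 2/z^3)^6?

General term: C(6,j)·(2z^3)^j·(-2/z^3)^(6-j), with z-exponent 3j − 3(6−j) = 6j − 18.
Set 6j − 18 = -12: j = 1.
C(6,1) = 6; 2^1 = 2; (-2)^5 = -32.
Coefficient = 6 · 2 · (-32) = -384.

-384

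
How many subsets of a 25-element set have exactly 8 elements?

Choose the 8 positions: C(25,8) = 1081575.

1081575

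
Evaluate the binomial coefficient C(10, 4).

C(10,4) = (10·9·8·7) / 4! = 5040 / 24 = 210.

210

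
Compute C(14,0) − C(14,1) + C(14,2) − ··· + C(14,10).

286

The partial alternating sum Σ_{k=0}^{10} (−1)^k C(14,k) = (−1)^10 C(13,10) = 286.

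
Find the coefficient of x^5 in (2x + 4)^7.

10752

The general term is C(7,j)·(2x)^j·(4)^(7-j); the x^5 term has j = 5.
C(7,5) = 21.
Coefficient = C(7,5) · 2^5 · 4^2 = 21 · 32 · 16 = 10752.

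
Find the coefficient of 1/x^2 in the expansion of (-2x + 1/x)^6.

60

General term: C(6,j)·(-2x)^j·(1/x)^(6-j), with x-exponent 1j − 1(6−j) = 2j − 6.
Set 2j − 6 = -2: j = 2.
C(6,2) = 15; (-2)^2 = 4; 1^4 = 1.
Coefficient = 15 · 4 · 1 = 60.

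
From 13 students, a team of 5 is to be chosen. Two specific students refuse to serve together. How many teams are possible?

1122

All 5-subsets: C(13,5) = 1287. Those containing both fixed elements: C(11,3) = 165.
1287 − 165 = 1122.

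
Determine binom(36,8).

30260340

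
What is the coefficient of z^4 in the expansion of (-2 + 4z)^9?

The general term is C(9,j)·(-2)^j·(4z)^(9-j); the z^4 term has j = 5.
C(9,5) = 126.
Coefficient = C(9,5) · (-2)^5 · 4^4 = 126 · (-32) · 256 = -1032192.

-1032192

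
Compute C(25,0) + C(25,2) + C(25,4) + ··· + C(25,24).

16777216

Half of (1+1)^25 + (1−1)^25 gives the even-index sum: 2^24 = 16777216.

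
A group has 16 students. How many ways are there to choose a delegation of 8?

This is C(16,8) = 12870.

12870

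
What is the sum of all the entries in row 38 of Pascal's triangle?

274877906944

Setting x = 1 in (1+x)^38 gives Σ C(38,i) = 2^38 = 274877906944.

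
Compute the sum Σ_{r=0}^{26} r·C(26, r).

872415232

Differentiating (1+x)^26 and setting x=1: Σ r·C(26,r) = 26·2^25 = 872415232.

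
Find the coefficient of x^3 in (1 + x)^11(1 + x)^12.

1771

(1 + x)^11(1 + x)^12 = (1 + x)^23, so the coefficient of x^3 is C(23,3)·1^3 = 1771·1 = 1771.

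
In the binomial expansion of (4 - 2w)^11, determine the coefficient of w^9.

-450560

The general term is C(11,j)·(4)^j·(-2w)^(11-j); the w^9 term has j = 2.
C(11,2) = 55.
Coefficient = C(11,2) · 4^2 · (-2)^9 = 55 · 16 · (-512) = -450560.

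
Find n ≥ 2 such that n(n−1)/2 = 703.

n(n−1)/2 = 703 ⇒ n(n−1) = 1406. Since 38·37 = 1406, n = 38.

38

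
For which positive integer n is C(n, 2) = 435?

n(n−1)/2 = 435 ⇒ n(n−1) = 870. Since 30·29 = 870, n = 30.

30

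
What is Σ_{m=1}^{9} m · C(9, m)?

Since m·C(9,m) = 9·C(8,m−1), the sum is 9·2^8 = 9·256 = 2304.

2304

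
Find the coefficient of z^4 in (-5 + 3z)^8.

The general term is C(8,j)·(-5)^j·(3z)^(8-j); the z^4 term has j = 4.
C(8,4) = 70.
Coefficient = C(8,4) · (-5)^4 · 3^4 = 70 · 625 · 81 = 3543750.

3543750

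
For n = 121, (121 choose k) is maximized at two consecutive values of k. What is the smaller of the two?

For odd n = 121, C(121,k) peaks at k = (n−1)/2 and (n+1)/2; the smaller is 60.

60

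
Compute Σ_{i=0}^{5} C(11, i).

1 + 11 + 55 + 165 + 330 + 462 = 1024.

1024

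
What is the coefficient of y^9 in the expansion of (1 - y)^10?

-10

The general term is C(10,j)·(1)^j·(-y)^(10-j); the y^9 term has j = 1.
C(10,1) = 10.
Coefficient = C(10,1) · (-1)^9 = 10 · (-1) = -10.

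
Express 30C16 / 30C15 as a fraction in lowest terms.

15/16

C(n,k+1)/C(n,k) = (n−k)/(k+1) = (30−15)/(15+1) = 15/16.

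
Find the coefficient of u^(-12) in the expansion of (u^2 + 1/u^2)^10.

45

General term: C(10,j)·(u^2)^j·(1/u^2)^(10-j), with u-exponent 2j − 2(10−j) = 4j − 20.
Set 4j − 20 = -12: j = 2.
C(10,2) = 45; 1^2 = 1; 1^8 = 1.
Coefficient = 45 · 1 · 1 = 45.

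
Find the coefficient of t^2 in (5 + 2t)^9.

The general term is C(9,j)·(5)^j·(2t)^(9-j); the t^2 term has j = 7.
C(9,7) = 36.
Coefficient = C(9,7) · 5^7 · 2^2 = 36 · 78125 · 4 = 11250000.

11250000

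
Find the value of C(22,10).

C(22,10) = (22·21·20·19·18·17·16·15·14·13) / 10! = 2346549004800 / 3628800 = 646646.

646646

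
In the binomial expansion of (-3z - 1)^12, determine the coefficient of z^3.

5940

The general term is C(12,j)·(-3z)^j·(-1)^(12-j); the z^3 term has j = 3.
C(12,3) = 220.
Coefficient = C(12,3) · (-3)^3 · (-1)^9 = 220 · (-27) · (-1) = 5940.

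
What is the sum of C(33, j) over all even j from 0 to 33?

4294967296

Half of (1+1)^33 + (1−1)^33 gives the even-index sum: 2^32 = 4294967296.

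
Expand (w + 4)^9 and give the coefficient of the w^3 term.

344064

The general term is C(9,j)·(w)^j·(4)^(9-j); the w^3 term has j = 3.
C(9,3) = 84.
Coefficient = C(9,3) · 4^6 = 84 · 4096 = 344064.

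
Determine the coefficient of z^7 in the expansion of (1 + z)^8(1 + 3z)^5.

53852

Coefficient of z^7 = Σ_{j} C(8,j)·1^j·C(5,7-j)·3^(7-j) for j from 2 to 7.
= 6804 + 22680 + 18900 + 5040 + 420 + 8 = 53852.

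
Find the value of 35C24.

417225900

C(35,24) = C(35,11) by symmetry.
C(35,11) = (35·34·33·32·31·30·29·28·27·26·25) / 11! = 16654322805120000 / 39916800 = 417225900.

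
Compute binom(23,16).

245157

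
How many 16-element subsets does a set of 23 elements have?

245157

C(23,16) = C(23,7) by symmetry.
C(23,7) = (23·22·21·20·19·18·17) / 7! = 1235591280 / 5040 = 245157.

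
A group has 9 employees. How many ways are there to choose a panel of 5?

126

This is C(9,5) = 126.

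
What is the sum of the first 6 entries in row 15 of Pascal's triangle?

1 + 15 + 105 + 455 + 1365 + 3003 = 4944.

4944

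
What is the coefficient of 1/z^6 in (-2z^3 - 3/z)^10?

393660

General term: C(10,j)·(-2z^3)^j·(-3/z)^(10-j), with z-exponent 3j − 1(10−j) = 4j − 10.
Set 4j − 10 = -6: j = 1.
C(10,1) = 10; (-2)^1 = -2; (-3)^9 = -19683.
Coefficient = 10 · (-2) · (-19683) = 393660.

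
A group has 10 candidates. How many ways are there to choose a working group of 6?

210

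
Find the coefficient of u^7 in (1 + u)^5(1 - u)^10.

-45

Coefficient of u^7 = Σ_{j} C(5,j)·1^j·C(10,7-j)·(-1)^(7-j) for j from 0 to 5.
= (-120) + 1050 + (-2520) + 2100 + (-600) + 45 = -45.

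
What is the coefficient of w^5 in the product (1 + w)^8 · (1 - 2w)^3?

84

Coefficient of w^5 = Σ_{j} C(8,j)·1^j·C(3,5-j)·(-2)^(5-j) for j from 2 to 5.
= (-224) + 672 + (-420) + 56 = 84.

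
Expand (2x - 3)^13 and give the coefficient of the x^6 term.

The general term is C(13,j)·(2x)^j·(-3)^(13-j); the x^6 term has j = 6.
C(13,6) = 1716.
Coefficient = C(13,6) · 2^6 · (-3)^7 = 1716 · 64 · (-2187) = -240185088.

-240185088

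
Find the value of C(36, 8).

C(36,8) = (36·35·34·33·32·31·30·29) / 8! = 1220096908800 / 40320 = 30260340.

30260340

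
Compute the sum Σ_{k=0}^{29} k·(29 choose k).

7784628224

Since k·C(29,k) = 29·C(28,k−1), the sum is 29·2^28 = 29·268435456 = 7784628224.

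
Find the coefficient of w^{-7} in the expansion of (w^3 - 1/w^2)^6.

-6

General term: C(6,j)·(w^3)^j·(-1/w^2)^(6-j), with w-exponent 3j − 2(6−j) = 5j − 12.
Set 5j − 12 = -7: j = 1.
C(6,1) = 6; 1^1 = 1; (-1)^5 = -1.
Coefficient = 6 · 1 · (-1) = -6.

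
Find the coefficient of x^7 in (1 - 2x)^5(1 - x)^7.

Coefficient of x^7 = Σ_{j} C(5,j)·(-2)^j·C(7,7-j)·(-1)^(7-j) for j from 0 to 5.
= (-1) + (-70) + (-840) + (-2800) + (-2800) + (-672) = -7183.

-7183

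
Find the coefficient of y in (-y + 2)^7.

The general term is C(7,j)·(-y)^j·(2)^(7-j); the y^1 term has j = 1.
C(7,1) = 7.
Coefficient = C(7,1) · (-1)^1 · 2^6 = 7 · (-1) · 64 = -448.

-448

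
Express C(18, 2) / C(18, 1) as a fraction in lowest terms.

17/2

C(n,k+1)/C(n,k) = (n−k)/(k+1) = (18−1)/(1+1) = 17/2.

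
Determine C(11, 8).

165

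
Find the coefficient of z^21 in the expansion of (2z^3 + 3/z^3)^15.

General term: C(15,j)·(2z^3)^j·(3/z^3)^(15-j), with z-exponent 3j − 3(15−j) = 6j − 45.
Set 6j − 45 = 21: j = 11.
C(15,11) = 1365; 2^11 = 2048; 3^4 = 81.
Coefficient = 1365 · 2048 · 81 = 226437120.

226437120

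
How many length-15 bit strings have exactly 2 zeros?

Choose the 2 positions: C(15,2) = 105.

105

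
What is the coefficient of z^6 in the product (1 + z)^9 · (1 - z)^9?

Coefficient of z^6 = Σ_{j} C(9,j)·1^j·C(9,6-j)·(-1)^(6-j) for j from 0 to 6.
= 84 + (-1134) + 4536 + (-7056) + 4536 + (-1134) + 84 = -84.

-84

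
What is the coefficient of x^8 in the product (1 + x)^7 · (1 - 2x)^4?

Coefficient of x^8 = Σ_{j} C(7,j)·1^j·C(4,8-j)·(-2)^(8-j) for j from 4 to 7.
= 560 + (-672) + 168 + (-8) = 48.

48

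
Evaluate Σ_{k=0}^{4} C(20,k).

6196

1 + 20 + 190 + 1140 + 4845 = 6196.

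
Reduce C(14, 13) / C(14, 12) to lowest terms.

2/13

C(n,k+1)/C(n,k) = (n−k)/(k+1) = (14−12)/(12+1) = 2/13.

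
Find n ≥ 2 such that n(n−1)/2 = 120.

n(n−1)/2 = 120 ⇒ n(n−1) = 240. Since 16·15 = 240, n = 16.

16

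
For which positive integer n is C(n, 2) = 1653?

n(n−1)/2 = 1653 ⇒ n(n−1) = 3306. Since 58·57 = 3306, n = 58.

58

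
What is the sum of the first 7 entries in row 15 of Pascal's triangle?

9949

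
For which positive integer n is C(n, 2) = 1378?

53

n(n−1)/2 = 1378 ⇒ n(n−1) = 2756. Since 53·52 = 2756, n = 53.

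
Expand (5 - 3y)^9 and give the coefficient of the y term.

The general term is C(9,j)·(5)^j·(-3y)^(9-j); the y^1 term has j = 8.
C(9,8) = 9.
Coefficient = C(9,8) · 5^8 · (-3)^1 = 9 · 390625 · (-3) = -10546875.

-10546875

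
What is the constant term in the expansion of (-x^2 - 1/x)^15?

-3003

General term: C(15,j)·(-x^2)^j·(-1/x)^(15-j), with x-exponent 2j − 1(15−j) = 3j − 15.
Set 3j − 15 = 0: j = 5.
C(15,5) = 3003; (-1)^5 = -1; (-1)^10 = 1.
Coefficient = 3003 · (-1) · 1 = -3003.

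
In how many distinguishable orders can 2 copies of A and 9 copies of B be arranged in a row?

Choose positions for the A's: C(11,2) = 55.

55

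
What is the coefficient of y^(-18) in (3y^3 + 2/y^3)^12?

3041280

General term: C(12,j)·(3y^3)^j·(2/y^3)^(12-j), with y-exponent 3j − 3(12−j) = 6j − 36.
Set 6j − 36 = -18: j = 3.
C(12,3) = 220; 3^3 = 27; 2^9 = 512.
Coefficient = 220 · 27 · 512 = 3041280.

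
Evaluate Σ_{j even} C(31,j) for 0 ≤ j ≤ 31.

Half of (1+1)^31 + (1−1)^31 gives the even-index sum: 2^30 = 1073741824.

1073741824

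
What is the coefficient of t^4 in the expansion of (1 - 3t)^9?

10206

The general term is C(9,j)·(1)^j·(-3t)^(9-j); the t^4 term has j = 5.
C(9,5) = 126.
Coefficient = C(9,5) · (-3)^4 = 126 · 81 = 10206.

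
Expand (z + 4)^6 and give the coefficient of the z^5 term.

24

The general term is C(6,j)·(z)^j·(4)^(6-j); the z^5 term has j = 5.
C(6,5) = 6.
Coefficient = C(6,5) · 4^1 = 6 · 4 = 24.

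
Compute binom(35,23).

834451800

C(35,23) = C(35,12) by symmetry.
C(35,12) = (35·34·33·32·31·30·29·28·27·26·25·24) / 12! = 399703747322880000 / 479001600 = 834451800.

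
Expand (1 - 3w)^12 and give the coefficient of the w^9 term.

-4330260

The general term is C(12,j)·(1)^j·(-3w)^(12-j); the w^9 term has j = 3.
C(12,3) = 220.
Coefficient = C(12,3) · (-3)^9 = 220 · (-19683) = -4330260.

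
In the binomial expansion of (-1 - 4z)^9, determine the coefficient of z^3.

-5376

The general term is C(9,j)·(-1)^j·(-4z)^(9-j); the z^3 term has j = 6.
C(9,6) = 84.
Coefficient = C(9,6) · (-4)^3 = 84 · (-64) = -5376.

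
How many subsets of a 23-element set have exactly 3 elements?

1771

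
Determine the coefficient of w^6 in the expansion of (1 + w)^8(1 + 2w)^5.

10364

Coefficient of w^6 = Σ_{j} C(8,j)·1^j·C(5,6-j)·2^(6-j) for j from 1 to 6.
= 256 + 2240 + 4480 + 2800 + 560 + 28 = 10364.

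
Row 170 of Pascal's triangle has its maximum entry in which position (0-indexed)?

C(170,i) is maximized at i = 170/2 = 85.

85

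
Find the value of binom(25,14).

4457400

C(25,14) = C(25,11) by symmetry.
C(25,11) = (25·24·23·22·21·20·19·18·17·16·15) / 11! = 177925144320000 / 39916800 = 4457400.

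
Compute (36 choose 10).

C(36,10) = (36·35·34·33·32·31·30·29·28·27) / 10! = 922393263052800 / 3628800 = 254186856.

254186856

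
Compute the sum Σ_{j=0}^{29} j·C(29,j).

7784628224

Since j·C(29,j) = 29·C(28,j−1), the sum is 29·2^28 = 29·268435456 = 7784628224.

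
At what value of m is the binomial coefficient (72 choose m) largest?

36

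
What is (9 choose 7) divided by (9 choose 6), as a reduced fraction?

3/7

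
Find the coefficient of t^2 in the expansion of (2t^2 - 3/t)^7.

22680

General term: C(7,j)·(2t^2)^j·(-3/t)^(7-j), with t-exponent 2j − 1(7−j) = 3j − 7.
Set 3j − 7 = 2: j = 3.
C(7,3) = 35; 2^3 = 8; (-3)^4 = 81.
Coefficient = 35 · 8 · 81 = 22680.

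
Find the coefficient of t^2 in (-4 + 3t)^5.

-5760

The general term is C(5,j)·(-4)^j·(3t)^(5-j); the t^2 term has j = 3.
C(5,3) = 10.
Coefficient = C(5,3) · (-4)^3 · 3^2 = 10 · (-64) · 9 = -5760.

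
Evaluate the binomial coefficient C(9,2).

C(9,2) = (9·8) / 2! = 72 / 2 = 36.

36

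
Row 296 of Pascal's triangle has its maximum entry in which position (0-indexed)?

148

C(296,i) is maximized at i = 296/2 = 148.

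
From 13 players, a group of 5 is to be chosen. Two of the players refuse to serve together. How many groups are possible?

All 5-subsets: C(13,5) = 1287. Those containing both fixed elements: C(11,3) = 165.
1287 − 165 = 1122.

1122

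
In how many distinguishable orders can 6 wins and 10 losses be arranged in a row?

8008

Choose positions for the wins: C(16,6) = 8008.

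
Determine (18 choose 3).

816

C(18,3) = (18·17·16) / 3! = 4896 / 6 = 816.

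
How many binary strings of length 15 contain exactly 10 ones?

Choose the 10 positions: C(15,10) = 3003.

3003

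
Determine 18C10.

43758

C(18,10) = C(18,8) by symmetry.
C(18,8) = (18·17·16·15·14·13·12·11) / 8! = 1764322560 / 40320 = 43758.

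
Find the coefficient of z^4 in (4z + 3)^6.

The general term is C(6,j)·(4z)^j·(3)^(6-j); the z^4 term has j = 4.
C(6,4) = 15.
Coefficient = C(6,4) · 4^4 · 3^2 = 15 · 256 · 9 = 34560.

34560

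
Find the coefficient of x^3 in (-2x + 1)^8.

The general term is C(8,j)·(-2x)^j·(1)^(8-j); the x^3 term has j = 3.
C(8,3) = 56.
Coefficient = C(8,3) · (-2)^3 = 56 · (-8) = -448.

-448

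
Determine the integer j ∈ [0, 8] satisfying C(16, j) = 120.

2

C(16,j) increases on 0 ≤ j ≤ 8. C(16,1) = 16 and C(16,2) = 120, so j = 2.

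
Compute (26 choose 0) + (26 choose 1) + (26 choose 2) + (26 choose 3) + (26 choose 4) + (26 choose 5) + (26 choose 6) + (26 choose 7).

1 + 26 + 325 + 2600 + 14950 + 65780 + 230230 + 657800 = 971712.

971712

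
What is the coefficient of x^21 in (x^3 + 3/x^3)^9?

General term: C(9,j)·(x^3)^j·(3/x^3)^(9-j), with x-exponent 3j − 3(9−j) = 6j − 27.
Set 6j − 27 = 21: j = 8.
C(9,8) = 9; 1^8 = 1; 3^1 = 3.
Coefficient = 9 · 1 · 3 = 27.

27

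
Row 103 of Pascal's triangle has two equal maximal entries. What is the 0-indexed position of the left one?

For odd n = 103, C(103,m) peaks at m = (n−1)/2 and (n+1)/2; the lesser is 51.

51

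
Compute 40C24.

C(40,24) = C(40,16) by symmetry.
C(40,16) = (40·39·38·37·36·35·34·33·32·31·30·29·28·27·26·25) / 16! = 1315041316842168115200000 / 20922789888000 = 62852101650.

62852101650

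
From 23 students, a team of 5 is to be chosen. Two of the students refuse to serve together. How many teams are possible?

All 5-subsets: C(23,5) = 33649. Those containing both fixed elements: C(21,3) = 1330.
33649 − 1330 = 32319.

32319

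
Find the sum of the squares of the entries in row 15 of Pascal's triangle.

By Vandermonde's identity, Σ C(15,j)² = C(30,15) = 155117520.

155117520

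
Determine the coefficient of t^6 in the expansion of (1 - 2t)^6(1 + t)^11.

-530

Coefficient of t^6 = Σ_{j} C(6,j)·(-2)^j·C(11,6-j)·1^(6-j) for j from 0 to 6.
= 462 + (-5544) + 19800 + (-26400) + 13200 + (-2112) + 64 = -530.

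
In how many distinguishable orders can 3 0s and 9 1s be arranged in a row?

Choose positions for the 0s: C(12,3) = 220.

220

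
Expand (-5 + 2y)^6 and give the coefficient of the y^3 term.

The general term is C(6,j)·(-5)^j·(2y)^(6-j); the y^3 term has j = 3.
C(6,3) = 20.
Coefficient = C(6,3) · (-5)^3 · 2^3 = 20 · (-125) · 8 = -20000.

-20000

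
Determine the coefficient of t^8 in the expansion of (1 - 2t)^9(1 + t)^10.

Coefficient of t^8 = Σ_{j} C(9,j)·(-2)^j·C(10,8-j)·1^(8-j) for j from 0 to 8.
= 45 + (-2160) + 30240 + (-169344) + 423360 + (-483840) + 241920 + (-46080) + 2304 = -3555.

-3555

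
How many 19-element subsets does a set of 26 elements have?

657800

C(26,19) = C(26,7) by symmetry.
C(26,7) = (26·25·24·23·22·21·20) / 7! = 3315312000 / 5040 = 657800.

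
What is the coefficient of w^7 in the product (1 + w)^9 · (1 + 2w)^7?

122468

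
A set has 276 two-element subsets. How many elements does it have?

24

n(n−1)/2 = 276 ⇒ n(n−1) = 552. Since 24·23 = 552, n = 24.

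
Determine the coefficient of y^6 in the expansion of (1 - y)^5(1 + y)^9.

45

Coefficient of y^6 = Σ_{j} C(5,j)·(-1)^j·C(9,6-j)·1^(6-j) for j from 0 to 5.
= 84 + (-630) + 1260 + (-840) + 180 + (-9) = 45.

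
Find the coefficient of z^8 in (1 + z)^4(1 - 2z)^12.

-17424

Coefficient of z^8 = Σ_{j} C(4,j)·1^j·C(12,8-j)·(-2)^(8-j) for j from 0 to 4.
= 126720 + (-405504) + 354816 + (-101376) + 7920 = -17424.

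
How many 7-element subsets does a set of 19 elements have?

C(19,7) = (19·18·17·16·15·14·13) / 7! = 253955520 / 5040 = 50388.

50388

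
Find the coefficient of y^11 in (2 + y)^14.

The general term is C(14,j)·(2)^j·(y)^(14-j); the y^11 term has j = 3.
C(14,3) = 364.
Coefficient = C(14,3) · 2^3 = 364 · 8 = 2912.

2912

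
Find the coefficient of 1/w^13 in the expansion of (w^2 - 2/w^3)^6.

-192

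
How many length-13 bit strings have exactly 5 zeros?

1287

Choose the 5 positions: C(13,5) = 1287.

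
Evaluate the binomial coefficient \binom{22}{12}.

646646

C(22,12) = C(22,10) by symmetry.
C(22,10) = (22·21·20·19·18·17·16·15·14·13) / 10! = 2346549004800 / 3628800 = 646646.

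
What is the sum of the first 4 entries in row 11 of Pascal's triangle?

1 + 11 + 55 + 165 = 232.

232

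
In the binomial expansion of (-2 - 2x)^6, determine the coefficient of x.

384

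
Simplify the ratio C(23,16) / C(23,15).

1/2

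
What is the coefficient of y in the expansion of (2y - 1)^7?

The general term is C(7,j)·(2y)^j·(-1)^(7-j); the y^1 term has j = 1.
C(7,1) = 7.
Coefficient = C(7,1) · 2^1 = 7 · 2 = 14.

14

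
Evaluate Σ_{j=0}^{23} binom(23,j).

8388608

Setting x = 1 in (1+x)^23 gives Σ C(23,j) = 2^23 = 8388608.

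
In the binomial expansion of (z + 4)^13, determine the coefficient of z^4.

187432960

The general term is C(13,j)·(z)^j·(4)^(13-j); the z^4 term has j = 4.
C(13,4) = 715.
Coefficient = C(13,4) · 4^9 = 715 · 262144 = 187432960.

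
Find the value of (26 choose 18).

1562275

C(26,18) = C(26,8) by symmetry.
C(26,8) = (26·25·24·23·22·21·20·19) / 8! = 62990928000 / 40320 = 1562275.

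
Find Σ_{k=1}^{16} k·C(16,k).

524288

Differentiating (1+x)^16 and setting x=1: Σ k·C(16,k) = 16·2^15 = 524288.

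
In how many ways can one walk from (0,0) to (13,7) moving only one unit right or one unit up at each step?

77520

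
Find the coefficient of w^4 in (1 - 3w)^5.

405

The general term is C(5,j)·(1)^j·(-3w)^(5-j); the w^4 term has j = 1.
C(5,1) = 5.
Coefficient = C(5,1) · (-3)^4 = 5 · 81 = 405.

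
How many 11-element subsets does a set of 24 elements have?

2496144

C(24,11) = (24·23·22·21·20·19·18·17·16·15·14) / 11! = 99638080819200 / 39916800 = 2496144.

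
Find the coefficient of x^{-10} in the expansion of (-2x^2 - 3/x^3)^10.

2449440

General term: C(10,j)·(-2x^2)^j·(-3/x^3)^(10-j), with x-exponent 2j − 3(10−j) = 5j − 30.
Set 5j − 30 = -10: j = 4.
C(10,4) = 210; (-2)^4 = 16; (-3)^6 = 729.
Coefficient = 210 · 16 · 729 = 2449440.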